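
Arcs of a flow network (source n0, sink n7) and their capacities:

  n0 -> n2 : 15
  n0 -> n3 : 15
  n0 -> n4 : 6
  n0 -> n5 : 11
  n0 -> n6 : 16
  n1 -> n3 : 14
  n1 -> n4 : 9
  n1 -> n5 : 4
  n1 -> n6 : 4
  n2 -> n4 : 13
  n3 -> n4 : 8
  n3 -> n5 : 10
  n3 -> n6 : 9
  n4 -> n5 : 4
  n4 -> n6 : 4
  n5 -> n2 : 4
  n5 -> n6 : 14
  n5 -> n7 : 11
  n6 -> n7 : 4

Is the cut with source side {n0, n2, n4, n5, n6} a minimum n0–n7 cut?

No — its capacity is 30, but the minimum cut has capacity 15.

Given cut capacity: 15 + 11 + 4 = 30.
Augment n0→n5→n7: bottleneck 11, flow now 11.
Augment n0→n6→n7: bottleneck 4, flow now 15.
No augmenting path remains; maximum flow = 15.
In the residual graph, reachable from n0: {n0, n2, n3, n4, n5, n6}.
Min-cut edges: n5→n7 (11), n6→n7 (4); capacity 11 + 4 = 15.
Cut capacity 30 exceeds the max flow 15, so it is not minimum.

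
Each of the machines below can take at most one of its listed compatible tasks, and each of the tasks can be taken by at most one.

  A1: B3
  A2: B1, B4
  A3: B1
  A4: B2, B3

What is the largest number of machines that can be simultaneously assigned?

4

Unit-capacity flow: source→left, listed edges, right→sink; max matching = max flow.
Augmenting path A1→B3 (+1); matched 1.
Augmenting path A2→B1 (+1); matched 2.
Augmenting path A4→B2 (+1); matched 3.
Augmenting path A3→B1→A2→B4 (+1); matched 4.
No augmenting path remains; maximum matching = 4.
König certificate: {A1, A2, A3, A4} is a vertex cover of size 4 (every listed pair touches it), so no matching can be larger.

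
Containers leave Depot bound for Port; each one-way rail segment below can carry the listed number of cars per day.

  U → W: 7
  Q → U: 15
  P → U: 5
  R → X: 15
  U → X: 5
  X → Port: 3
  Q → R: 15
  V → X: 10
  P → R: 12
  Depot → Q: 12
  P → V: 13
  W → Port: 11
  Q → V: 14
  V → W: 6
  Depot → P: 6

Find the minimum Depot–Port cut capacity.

14

Augment Depot→P→R→X→Port: bottleneck 3, flow now 3.
Augment Depot→P→U→W→Port: bottleneck 3, flow now 6.
Augment Depot→Q→U→W→Port: bottleneck 4, flow now 10.
Augment Depot→Q→V→W→Port: bottleneck 4, flow now 14.
No augmenting path remains; maximum flow = 14.
By max-flow min-cut, the minimum cut capacity equals the max flow.
In the residual graph, reachable from Depot: {Depot, P, Q, R, U, V, W, X}.
Min-cut edges: W→Port (11), X→Port (3); capacity 11 + 3 = 14.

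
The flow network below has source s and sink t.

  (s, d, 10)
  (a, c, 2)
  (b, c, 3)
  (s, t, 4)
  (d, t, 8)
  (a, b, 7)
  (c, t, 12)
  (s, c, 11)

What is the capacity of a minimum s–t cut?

Augment s→t: bottleneck 4, flow now 4.
Augment s→c→t: bottleneck 11, flow now 15.
Augment s→d→t: bottleneck 8, flow now 23.
No augmenting path remains; maximum flow = 23.
By max-flow min-cut, the minimum cut capacity equals the max flow.
In the residual graph, reachable from s: {s, d}.
Min-cut edges: s→c (11), s→t (4), d→t (8); capacity 11 + 4 + 8 = 23.

23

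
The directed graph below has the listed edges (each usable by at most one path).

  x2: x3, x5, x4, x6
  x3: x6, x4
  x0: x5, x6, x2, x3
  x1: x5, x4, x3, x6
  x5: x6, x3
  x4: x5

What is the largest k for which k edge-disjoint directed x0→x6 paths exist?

4

Assign every edge capacity 1; by Menger, the answer equals the max flow.
Path x0→x6 (+1); total 1.
Path x0→x2→x6 (+1); total 2.
Path x0→x3→x6 (+1); total 3.
Path x0→x5→x6 (+1); total 4.
No residual x0→x6 path; max flow = 4.
Certifying cut of size 4: {x0→x2, x0→x3, x0→x5, x0→x6}.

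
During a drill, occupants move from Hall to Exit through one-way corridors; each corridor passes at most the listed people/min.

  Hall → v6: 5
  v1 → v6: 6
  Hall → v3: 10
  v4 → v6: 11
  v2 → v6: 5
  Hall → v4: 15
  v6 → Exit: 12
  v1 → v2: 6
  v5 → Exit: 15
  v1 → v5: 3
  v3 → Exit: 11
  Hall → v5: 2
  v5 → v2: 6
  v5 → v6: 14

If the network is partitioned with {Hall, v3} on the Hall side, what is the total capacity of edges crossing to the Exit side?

Edges leaving {Hall, v3}: Hall→v4 (15), Hall→v5 (2), Hall→v6 (5), v3→Exit (11).
Cut capacity = 15 + 2 + 5 + 11 = 33.

33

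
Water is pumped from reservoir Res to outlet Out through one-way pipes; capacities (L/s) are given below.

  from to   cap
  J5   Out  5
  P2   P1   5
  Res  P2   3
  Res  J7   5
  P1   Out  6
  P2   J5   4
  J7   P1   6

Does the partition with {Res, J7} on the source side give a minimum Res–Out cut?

No — its capacity is 9, but the minimum cut has capacity 8.

Given cut capacity: 3 + 6 = 9.
Augment Res→P2→J5→Out: bottleneck 3, flow now 3.
Augment Res→J7→P1→Out: bottleneck 5, flow now 8.
No augmenting path remains; maximum flow = 8.
In the residual graph, reachable from Res: {Res}.
Min-cut edges: Res→P2 (3), Res→J7 (5); capacity 3 + 5 = 8.
Cut capacity 9 exceeds the max flow 8, so it is not minimum.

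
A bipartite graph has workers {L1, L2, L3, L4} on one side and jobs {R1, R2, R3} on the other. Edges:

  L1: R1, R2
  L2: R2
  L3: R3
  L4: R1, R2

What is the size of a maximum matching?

3

Unit-capacity flow: source→left, listed edges, right→sink; max matching = max flow.
Augmenting path L1→R1 (+1); matched 1.
Augmenting path L2→R2 (+1); matched 2.
Augmenting path L3→R3 (+1); matched 3.
No augmenting path remains; maximum matching = 3.
König certificate: {L3, R1, R2} is a vertex cover of size 3 (every listed pair touches it), so no matching can be larger.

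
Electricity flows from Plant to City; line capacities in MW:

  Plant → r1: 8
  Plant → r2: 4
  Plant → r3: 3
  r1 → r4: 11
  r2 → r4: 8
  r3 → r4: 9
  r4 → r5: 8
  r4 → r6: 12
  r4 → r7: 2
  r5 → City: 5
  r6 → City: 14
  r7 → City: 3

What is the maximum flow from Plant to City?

Augment Plant→r1→r4→r5→City: bottleneck 5, flow now 5.
Augment Plant→r1→r4→r6→City: bottleneck 3, flow now 8.
Augment Plant→r2→r4→r6→City: bottleneck 4, flow now 12.
Augment Plant→r3→r4→r6→City: bottleneck 3, flow now 15.
No augmenting path remains; maximum flow = 15.
In the residual graph, reachable from Plant: {Plant}.
Min-cut edges: Plant→r1 (8), Plant→r2 (4), Plant→r3 (3); capacity 8 + 4 + 3 = 15.
This cut is saturated, so no flow can exceed 15.

15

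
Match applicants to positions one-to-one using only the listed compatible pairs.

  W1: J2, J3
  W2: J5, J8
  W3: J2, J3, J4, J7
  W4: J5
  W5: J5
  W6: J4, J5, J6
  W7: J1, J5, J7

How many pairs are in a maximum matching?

Unit-capacity flow: source→left, listed edges, right→sink; max matching = max flow.
Augmenting path W1→J2 (+1); matched 1.
Augmenting path W2→J5 (+1); matched 2.
Augmenting path W3→J3 (+1); matched 3.
Augmenting path W6→J4 (+1); matched 4.
Augmenting path W7→J1 (+1); matched 5.
Augmenting path W4→J5→W2→J8 (+1); matched 6.
No augmenting path remains; maximum matching = 6.
König certificate: {W1, W2, W3, W6, W7, J5} is a vertex cover of size 6 (every listed pair touches it), so no matching can be larger.

6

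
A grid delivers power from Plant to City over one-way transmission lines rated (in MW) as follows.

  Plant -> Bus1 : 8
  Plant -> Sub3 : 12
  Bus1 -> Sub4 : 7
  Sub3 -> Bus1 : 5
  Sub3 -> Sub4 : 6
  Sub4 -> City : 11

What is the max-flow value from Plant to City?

11

Augment Plant→Bus1→Sub4→City: bottleneck 7, flow now 7.
Augment Plant→Sub3→Sub4→City: bottleneck 4, flow now 11.
No augmenting path remains; maximum flow = 11.
In the residual graph, reachable from Plant: {Plant, Bus1, Sub3, Sub4}.
Min-cut edges: Sub4→City (11); capacity 11 = 11.
This cut is saturated, so no flow can exceed 11.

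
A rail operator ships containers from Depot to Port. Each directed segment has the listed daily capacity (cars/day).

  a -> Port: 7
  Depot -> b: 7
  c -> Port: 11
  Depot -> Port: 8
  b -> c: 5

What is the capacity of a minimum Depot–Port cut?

Augment Depot→Port: bottleneck 8, flow now 8.
Augment Depot→b→c→Port: bottleneck 5, flow now 13.
No augmenting path remains; maximum flow = 13.
By max-flow min-cut, the minimum cut capacity equals the max flow.
In the residual graph, reachable from Depot: {Depot, b}.
Min-cut edges: Depot→Port (8), b→c (5); capacity 8 + 5 = 13.

13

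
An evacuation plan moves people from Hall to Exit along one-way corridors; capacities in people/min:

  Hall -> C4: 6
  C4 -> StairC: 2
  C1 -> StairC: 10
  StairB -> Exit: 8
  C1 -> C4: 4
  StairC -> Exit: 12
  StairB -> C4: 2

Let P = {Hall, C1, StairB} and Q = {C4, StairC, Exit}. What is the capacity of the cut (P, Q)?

Edges leaving {Hall, C1, StairB}: Hall→C4 (6), C1→C4 (4), C1→StairC (10), StairB→C4 (2), StairB→Exit (8).
Cut capacity = 6 + 4 + 10 + 2 + 8 = 30.

30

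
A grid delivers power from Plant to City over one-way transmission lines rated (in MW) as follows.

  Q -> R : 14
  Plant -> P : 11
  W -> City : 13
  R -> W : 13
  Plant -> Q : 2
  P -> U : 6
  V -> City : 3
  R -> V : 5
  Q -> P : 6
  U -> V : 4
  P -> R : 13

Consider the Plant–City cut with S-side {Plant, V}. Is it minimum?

Given cut capacity: 11 + 2 + 3 = 16.
Augment Plant→P→R→V→City: bottleneck 3, flow now 3.
Augment Plant→P→R→W→City: bottleneck 8, flow now 11.
Augment Plant→Q→R→W→City: bottleneck 2, flow now 13.
No augmenting path remains; maximum flow = 13.
In the residual graph, reachable from Plant: {Plant}.
Min-cut edges: Plant→P (11), Plant→Q (2); capacity 11 + 2 = 13.
Cut capacity 16 exceeds the max flow 13, so it is not minimum.

No — its capacity is 16, but the minimum cut has capacity 13.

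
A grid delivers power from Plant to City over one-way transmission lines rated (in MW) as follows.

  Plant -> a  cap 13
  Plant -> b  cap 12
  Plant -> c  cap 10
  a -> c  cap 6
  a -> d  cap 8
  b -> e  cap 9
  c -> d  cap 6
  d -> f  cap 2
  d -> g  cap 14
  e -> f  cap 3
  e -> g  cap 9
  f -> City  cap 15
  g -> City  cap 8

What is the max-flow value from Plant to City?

13

Augment Plant→a→d→f→City: bottleneck 2, flow now 2.
Augment Plant→a→d→g→City: bottleneck 6, flow now 8.
Augment Plant→b→e→f→City: bottleneck 3, flow now 11.
Augment Plant→b→e→g→City: bottleneck 2, flow now 13.
No augmenting path remains; maximum flow = 13.
In the residual graph, reachable from Plant: {Plant, a, b, c, d, e, g}.
Min-cut edges: d→f (2), e→f (3), g→City (8); capacity 2 + 3 + 8 = 13.
This cut is saturated, so no flow can exceed 13.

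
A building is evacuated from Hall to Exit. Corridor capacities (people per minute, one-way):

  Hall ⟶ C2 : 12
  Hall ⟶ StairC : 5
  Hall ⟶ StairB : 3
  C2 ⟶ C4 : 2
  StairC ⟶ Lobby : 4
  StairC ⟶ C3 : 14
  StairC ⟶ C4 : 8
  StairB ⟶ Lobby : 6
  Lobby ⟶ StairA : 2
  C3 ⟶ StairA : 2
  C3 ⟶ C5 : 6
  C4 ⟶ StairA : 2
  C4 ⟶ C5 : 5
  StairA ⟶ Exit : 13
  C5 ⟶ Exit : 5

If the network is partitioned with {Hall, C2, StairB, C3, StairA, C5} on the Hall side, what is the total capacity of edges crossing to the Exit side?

Edges leaving {Hall, C2, StairB, C3, StairA, C5}: Hall→StairC (5), C2→C4 (2), StairB→Lobby (6), StairA→Exit (13), C5→Exit (5).
Cut capacity = 5 + 2 + 6 + 13 + 5 = 31.

31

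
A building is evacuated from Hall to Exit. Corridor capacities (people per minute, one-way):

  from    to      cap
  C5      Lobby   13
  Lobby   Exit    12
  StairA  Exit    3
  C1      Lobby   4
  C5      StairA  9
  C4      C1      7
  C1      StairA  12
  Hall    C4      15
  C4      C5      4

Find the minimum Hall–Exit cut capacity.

Augment Hall→C4→C5→StairA→Exit: bottleneck 3, flow now 3.
Augment Hall→C4→C5→Lobby→Exit: bottleneck 1, flow now 4.
Augment Hall→C4→C1→Lobby→Exit: bottleneck 4, flow now 8.
Augment Hall→C4→C1→StairA→C5→Lobby→Exit: bottleneck 3, flow now 11. (uses reverse residual edge)
No augmenting path remains; maximum flow = 11.
By max-flow min-cut, the minimum cut capacity equals the max flow.
In the residual graph, reachable from Hall: {Hall, C4}.
Min-cut edges: C4→C5 (4), C4→C1 (7); capacity 4 + 7 = 11.

11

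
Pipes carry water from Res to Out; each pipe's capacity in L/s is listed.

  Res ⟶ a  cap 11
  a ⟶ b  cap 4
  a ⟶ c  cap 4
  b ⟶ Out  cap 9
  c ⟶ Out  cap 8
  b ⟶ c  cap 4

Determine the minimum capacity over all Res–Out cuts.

Augment Res→a→b→Out: bottleneck 4, flow now 4.
Augment Res→a→c→Out: bottleneck 4, flow now 8.
No augmenting path remains; maximum flow = 8.
By max-flow min-cut, the minimum cut capacity equals the max flow.
In the residual graph, reachable from Res: {Res, a}.
Min-cut edges: a→b (4), a→c (4); capacity 4 + 4 = 8.

8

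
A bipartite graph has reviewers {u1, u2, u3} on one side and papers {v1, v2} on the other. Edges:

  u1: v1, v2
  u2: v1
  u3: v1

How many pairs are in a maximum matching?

2

Unit-capacity flow: source→left, listed edges, right→sink; max matching = max flow.
Augmenting path u1→v1 (+1); matched 1.
Augmenting path u2→v1→u1→v2 (+1); matched 2.
No augmenting path remains; maximum matching = 2.
König certificate: {u1, v1} is a vertex cover of size 2 (every listed pair touches it), so no matching can be larger.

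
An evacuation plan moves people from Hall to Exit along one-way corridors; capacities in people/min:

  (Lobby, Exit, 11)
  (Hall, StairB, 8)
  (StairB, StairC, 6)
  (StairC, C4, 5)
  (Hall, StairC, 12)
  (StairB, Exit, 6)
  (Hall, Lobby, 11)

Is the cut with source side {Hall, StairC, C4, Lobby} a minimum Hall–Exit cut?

Given cut capacity: 8 + 11 = 19.
Augment Hall→StairB→Exit: bottleneck 6, flow now 6.
Augment Hall→Lobby→Exit: bottleneck 11, flow now 17.
No augmenting path remains; maximum flow = 17.
In the residual graph, reachable from Hall: {Hall, StairB, StairC, C4}.
Min-cut edges: Hall→Lobby (11), StairB→Exit (6); capacity 11 + 6 = 17.
Cut capacity 19 exceeds the max flow 17, so it is not minimum.

No — its capacity is 19, but the minimum cut has capacity 17.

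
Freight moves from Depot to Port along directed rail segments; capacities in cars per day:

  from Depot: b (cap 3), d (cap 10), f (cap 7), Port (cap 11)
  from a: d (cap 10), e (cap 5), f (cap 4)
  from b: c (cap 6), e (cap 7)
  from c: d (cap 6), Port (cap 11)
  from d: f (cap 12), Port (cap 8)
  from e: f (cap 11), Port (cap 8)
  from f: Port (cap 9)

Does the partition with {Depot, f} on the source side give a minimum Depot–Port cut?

No — its capacity is 33, but the minimum cut has capacity 31.

Given cut capacity: 3 + 10 + 11 + 9 = 33.
Augment Depot→Port: bottleneck 11, flow now 11.
Augment Depot→d→Port: bottleneck 8, flow now 19.
Augment Depot→f→Port: bottleneck 7, flow now 26.
Augment Depot→b→c→Port: bottleneck 3, flow now 29.
Augment Depot→d→f→Port: bottleneck 2, flow now 31.
No augmenting path remains; maximum flow = 31.
In the residual graph, reachable from Depot: {Depot}.
Min-cut edges: Depot→b (3), Depot→d (10), Depot→f (7), Depot→Port (11); capacity 3 + 10 + 7 + 11 = 31.
Cut capacity 33 exceeds the max flow 31, so it is not minimum.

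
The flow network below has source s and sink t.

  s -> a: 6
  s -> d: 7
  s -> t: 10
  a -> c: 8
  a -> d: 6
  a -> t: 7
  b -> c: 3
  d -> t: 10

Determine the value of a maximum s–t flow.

23

Augment s→t: bottleneck 10, flow now 10.
Augment s→a→t: bottleneck 6, flow now 16.
Augment s→d→t: bottleneck 7, flow now 23.
No augmenting path remains; maximum flow = 23.
In the residual graph, reachable from s: {s}.
Min-cut edges: s→a (6), s→d (7), s→t (10); capacity 6 + 7 + 10 = 23.
This cut is saturated, so no flow can exceed 23.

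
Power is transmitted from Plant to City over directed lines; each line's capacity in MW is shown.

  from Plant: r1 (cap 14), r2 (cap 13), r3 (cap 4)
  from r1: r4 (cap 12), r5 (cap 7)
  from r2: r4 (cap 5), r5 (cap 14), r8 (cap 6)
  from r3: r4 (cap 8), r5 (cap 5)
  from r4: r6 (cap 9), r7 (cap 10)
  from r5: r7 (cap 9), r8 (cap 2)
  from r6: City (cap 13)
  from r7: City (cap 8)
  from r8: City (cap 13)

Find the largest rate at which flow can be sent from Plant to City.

Augment Plant→r2→r8→City: bottleneck 6, flow now 6.
Augment Plant→r1→r4→r6→City: bottleneck 9, flow now 15.
Augment Plant→r1→r4→r7→City: bottleneck 3, flow now 18.
Augment Plant→r1→r5→r7→City: bottleneck 2, flow now 20.
Augment Plant→r2→r4→r7→City: bottleneck 3, flow now 23.
Augment Plant→r2→r5→r8→City: bottleneck 2, flow now 25.
No augmenting path remains; maximum flow = 25.
In the residual graph, reachable from Plant: {Plant, r1, r2, r3, r4, r5, r7}.
Min-cut edges: r2→r8 (6), r4→r6 (9), r5→r8 (2), r7→City (8); capacity 6 + 9 + 2 + 8 = 25.
This cut is saturated, so no flow can exceed 25.

25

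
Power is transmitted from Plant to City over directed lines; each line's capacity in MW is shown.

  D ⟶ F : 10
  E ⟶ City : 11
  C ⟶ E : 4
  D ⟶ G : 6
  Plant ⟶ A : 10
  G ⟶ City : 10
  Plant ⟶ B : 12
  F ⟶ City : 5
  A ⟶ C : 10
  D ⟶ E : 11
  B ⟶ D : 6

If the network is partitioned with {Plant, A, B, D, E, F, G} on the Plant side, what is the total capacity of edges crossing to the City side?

36

Edges leaving {Plant, A, B, D, E, F, G}: A→C (10), E→City (11), F→City (5), G→City (10).
Cut capacity = 10 + 11 + 5 + 10 = 36.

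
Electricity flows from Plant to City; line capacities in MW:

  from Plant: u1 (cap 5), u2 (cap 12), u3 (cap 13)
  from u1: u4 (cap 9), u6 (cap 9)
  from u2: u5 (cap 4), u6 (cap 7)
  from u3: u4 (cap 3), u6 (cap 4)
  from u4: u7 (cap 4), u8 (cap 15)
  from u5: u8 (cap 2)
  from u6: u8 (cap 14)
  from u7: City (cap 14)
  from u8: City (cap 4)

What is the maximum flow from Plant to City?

Augment Plant→u1→u4→u7→City: bottleneck 4, flow now 4.
Augment Plant→u1→u4→u8→City: bottleneck 1, flow now 5.
Augment Plant→u2→u5→u8→City: bottleneck 2, flow now 7.
Augment Plant→u2→u6→u8→City: bottleneck 1, flow now 8.
No augmenting path remains; maximum flow = 8.
In the residual graph, reachable from Plant: {Plant, u1, u2, u3, u4, u5, u6, u8}.
Min-cut edges: u4→u7 (4), u8→City (4); capacity 4 + 4 = 8.
This cut is saturated, so no flow can exceed 8.

8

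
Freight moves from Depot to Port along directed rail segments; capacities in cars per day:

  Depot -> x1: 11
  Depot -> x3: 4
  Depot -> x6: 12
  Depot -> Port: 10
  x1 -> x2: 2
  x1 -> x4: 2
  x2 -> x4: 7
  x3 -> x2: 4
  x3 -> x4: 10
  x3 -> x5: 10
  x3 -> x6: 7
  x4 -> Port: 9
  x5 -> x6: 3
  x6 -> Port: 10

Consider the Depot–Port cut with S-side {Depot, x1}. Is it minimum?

No — its capacity is 30, but the minimum cut has capacity 28.

Given cut capacity: 4 + 12 + 10 + 2 + 2 = 30.
Augment Depot→Port: bottleneck 10, flow now 10.
Augment Depot→x6→Port: bottleneck 10, flow now 20.
Augment Depot→x1→x4→Port: bottleneck 2, flow now 22.
Augment Depot→x3→x4→Port: bottleneck 4, flow now 26.
Augment Depot→x1→x2→x4→Port: bottleneck 2, flow now 28.
No augmenting path remains; maximum flow = 28.
In the residual graph, reachable from Depot: {Depot, x1, x6}.
Min-cut edges: Depot→x3 (4), Depot→Port (10), x1→x2 (2), x1→x4 (2), x6→Port (10); capacity 4 + 10 + 2 + 2 + 10 = 28.
Cut capacity 30 exceeds the max flow 28, so it is not minimum.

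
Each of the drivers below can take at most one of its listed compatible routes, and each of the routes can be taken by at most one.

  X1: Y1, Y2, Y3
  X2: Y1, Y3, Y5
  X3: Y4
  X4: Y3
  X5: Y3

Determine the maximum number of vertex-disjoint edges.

Unit-capacity flow: source→left, listed edges, right→sink; max matching = max flow.
Augmenting path X1→Y1 (+1); matched 1.
Augmenting path X2→Y3 (+1); matched 2.
Augmenting path X3→Y4 (+1); matched 3.
Augmenting path X4→Y3→X2→Y5 (+1); matched 4.
No augmenting path remains; maximum matching = 4.
König certificate: {X1, X2, X3, Y3} is a vertex cover of size 4 (every listed pair touches it), so no matching can be larger.

4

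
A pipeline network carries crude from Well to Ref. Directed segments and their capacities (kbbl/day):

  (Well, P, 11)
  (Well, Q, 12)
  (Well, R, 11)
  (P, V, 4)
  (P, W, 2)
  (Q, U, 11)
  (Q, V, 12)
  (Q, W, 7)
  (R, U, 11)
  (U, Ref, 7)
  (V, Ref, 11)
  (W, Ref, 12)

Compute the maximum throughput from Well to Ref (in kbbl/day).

Augment Well→P→V→Ref: bottleneck 4, flow now 4.
Augment Well→P→W→Ref: bottleneck 2, flow now 6.
Augment Well→Q→U→Ref: bottleneck 7, flow now 13.
Augment Well→Q→V→Ref: bottleneck 5, flow now 18.
Augment Well→R→U→Q→V→Ref: bottleneck 2, flow now 20. (uses reverse residual edge)
Augment Well→R→U→Q→W→Ref: bottleneck 5, flow now 25. (uses reverse residual edge)
No augmenting path remains; maximum flow = 25.
In the residual graph, reachable from Well: {Well, P, R, U}.
Min-cut edges: Well→Q (12), P→V (4), P→W (2), U→Ref (7); capacity 12 + 4 + 2 + 7 = 25.
This cut is saturated, so no flow can exceed 25.

25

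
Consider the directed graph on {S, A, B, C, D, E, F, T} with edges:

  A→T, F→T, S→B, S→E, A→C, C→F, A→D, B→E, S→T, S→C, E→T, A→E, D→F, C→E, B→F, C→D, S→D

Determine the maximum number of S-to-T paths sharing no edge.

Assign every edge capacity 1; by Menger, the answer equals the max flow.
Path S→T (+1); total 1.
Path S→E→T (+1); total 2.
Path S→B→F→T (+1); total 3.
No residual S→T path; max flow = 3.
Certifying cut of size 3: {E→T, F→T, S→T}.

3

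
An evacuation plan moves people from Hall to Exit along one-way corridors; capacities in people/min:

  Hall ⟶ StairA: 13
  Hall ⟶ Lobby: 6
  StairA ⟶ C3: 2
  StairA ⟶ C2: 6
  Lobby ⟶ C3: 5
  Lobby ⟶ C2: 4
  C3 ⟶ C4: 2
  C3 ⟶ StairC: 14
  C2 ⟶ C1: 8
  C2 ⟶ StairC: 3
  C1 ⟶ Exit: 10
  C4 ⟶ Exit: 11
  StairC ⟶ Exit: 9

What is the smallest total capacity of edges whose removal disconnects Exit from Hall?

Augment Hall→StairA→C3→C4→Exit: bottleneck 2, flow now 2.
Augment Hall→StairA→C2→C1→Exit: bottleneck 6, flow now 8.
Augment Hall→Lobby→C3→StairC→Exit: bottleneck 5, flow now 13.
Augment Hall→Lobby→C2→C1→Exit: bottleneck 1, flow now 14.
No augmenting path remains; maximum flow = 14.
By max-flow min-cut, the minimum cut capacity equals the max flow.
In the residual graph, reachable from Hall: {Hall, StairA}.
Min-cut edges: Hall→Lobby (6), StairA→C3 (2), StairA→C2 (6); capacity 6 + 2 + 6 = 14.

14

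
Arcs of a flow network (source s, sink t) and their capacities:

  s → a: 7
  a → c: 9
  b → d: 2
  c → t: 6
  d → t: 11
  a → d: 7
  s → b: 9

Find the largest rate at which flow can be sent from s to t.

9

Augment s→a→c→t: bottleneck 6, flow now 6.
Augment s→a→d→t: bottleneck 1, flow now 7.
Augment s→b→d→t: bottleneck 2, flow now 9.
No augmenting path remains; maximum flow = 9.
In the residual graph, reachable from s: {s, b}.
Min-cut edges: s→a (7), b→d (2); capacity 7 + 2 = 9.
This cut is saturated, so no flow can exceed 9.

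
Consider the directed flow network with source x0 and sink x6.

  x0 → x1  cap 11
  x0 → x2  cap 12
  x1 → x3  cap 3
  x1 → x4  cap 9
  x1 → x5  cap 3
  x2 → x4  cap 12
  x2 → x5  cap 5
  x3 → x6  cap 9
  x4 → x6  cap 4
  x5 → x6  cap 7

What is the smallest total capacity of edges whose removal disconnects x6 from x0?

Augment x0→x1→x3→x6: bottleneck 3, flow now 3.
Augment x0→x1→x4→x6: bottleneck 4, flow now 7.
Augment x0→x1→x5→x6: bottleneck 3, flow now 10.
Augment x0→x2→x5→x6: bottleneck 4, flow now 14.
No augmenting path remains; maximum flow = 14.
By max-flow min-cut, the minimum cut capacity equals the max flow.
In the residual graph, reachable from x0: {x0, x1, x2, x4, x5}.
Min-cut edges: x1→x3 (3), x4→x6 (4), x5→x6 (7); capacity 3 + 4 + 7 = 14.

14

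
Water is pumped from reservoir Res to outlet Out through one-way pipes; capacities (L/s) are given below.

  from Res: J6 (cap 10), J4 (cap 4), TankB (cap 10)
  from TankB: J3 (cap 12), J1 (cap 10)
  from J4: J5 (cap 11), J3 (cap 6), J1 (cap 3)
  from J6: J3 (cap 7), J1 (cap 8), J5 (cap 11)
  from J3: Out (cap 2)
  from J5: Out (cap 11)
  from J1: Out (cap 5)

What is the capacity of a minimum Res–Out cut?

Augment Res→TankB→J3→Out: bottleneck 2, flow now 2.
Augment Res→TankB→J1→Out: bottleneck 5, flow now 7.
Augment Res→J4→J5→Out: bottleneck 4, flow now 11.
Augment Res→J6→J5→Out: bottleneck 7, flow now 18.
No augmenting path remains; maximum flow = 18.
By max-flow min-cut, the minimum cut capacity equals the max flow.
In the residual graph, reachable from Res: {Res, TankB, J4, J6, J3, J5, J1}.
Min-cut edges: J3→Out (2), J5→Out (11), J1→Out (5); capacity 2 + 11 + 5 = 18.

18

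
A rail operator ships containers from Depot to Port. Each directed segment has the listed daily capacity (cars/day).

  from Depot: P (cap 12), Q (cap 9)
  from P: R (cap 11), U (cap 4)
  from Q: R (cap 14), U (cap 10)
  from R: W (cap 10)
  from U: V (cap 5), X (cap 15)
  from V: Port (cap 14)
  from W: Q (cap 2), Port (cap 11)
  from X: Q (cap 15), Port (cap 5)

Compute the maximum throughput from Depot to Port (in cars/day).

Augment Depot→P→R→W→Port: bottleneck 10, flow now 10.
Augment Depot→P→U→V→Port: bottleneck 2, flow now 12.
Augment Depot→Q→U→V→Port: bottleneck 3, flow now 15.
Augment Depot→Q→U→X→Port: bottleneck 5, flow now 20.
No augmenting path remains; maximum flow = 20.
In the residual graph, reachable from Depot: {Depot, P, Q, R, U, X}.
Min-cut edges: R→W (10), U→V (5), X→Port (5); capacity 10 + 5 + 5 = 20.
This cut is saturated, so no flow can exceed 20.

20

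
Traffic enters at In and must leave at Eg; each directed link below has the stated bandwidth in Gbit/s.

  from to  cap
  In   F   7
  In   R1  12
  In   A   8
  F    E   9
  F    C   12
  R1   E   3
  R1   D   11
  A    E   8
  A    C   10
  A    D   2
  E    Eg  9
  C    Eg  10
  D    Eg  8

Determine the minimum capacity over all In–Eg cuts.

Augment In→F→E→Eg: bottleneck 7, flow now 7.
Augment In→R1→E→Eg: bottleneck 2, flow now 9.
Augment In→R1→D→Eg: bottleneck 8, flow now 17.
Augment In→A→C→Eg: bottleneck 8, flow now 25.
Augment In→R1→E→F→C→Eg: bottleneck 1, flow now 26. (uses reverse residual edge)
No augmenting path remains; maximum flow = 26.
By max-flow min-cut, the minimum cut capacity equals the max flow.
In the residual graph, reachable from In: {In, R1, D}.
Min-cut edges: In→F (7), In→A (8), R1→E (3), D→Eg (8); capacity 7 + 8 + 3 + 8 = 26.

26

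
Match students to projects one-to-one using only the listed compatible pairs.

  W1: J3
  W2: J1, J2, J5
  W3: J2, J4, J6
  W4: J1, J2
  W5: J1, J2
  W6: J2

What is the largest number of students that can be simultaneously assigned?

5

Unit-capacity flow: source→left, listed edges, right→sink; max matching = max flow.
Augmenting path W1→J3 (+1); matched 1.
Augmenting path W2→J1 (+1); matched 2.
Augmenting path W3→J2 (+1); matched 3.
Augmenting path W4→J1→W2→J5 (+1); matched 4.
Augmenting path W5→J2→W3→J4 (+1); matched 5.
No augmenting path remains; maximum matching = 5.
König certificate: {W1, W2, W3, J1, J2} is a vertex cover of size 5 (every listed pair touches it), so no matching can be larger.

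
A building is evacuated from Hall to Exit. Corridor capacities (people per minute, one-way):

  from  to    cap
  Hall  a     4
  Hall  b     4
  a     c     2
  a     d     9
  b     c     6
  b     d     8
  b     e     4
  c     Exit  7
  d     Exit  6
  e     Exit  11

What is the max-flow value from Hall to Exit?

8

Augment Hall→a→c→Exit: bottleneck 2, flow now 2.
Augment Hall→a→d→Exit: bottleneck 2, flow now 4.
Augment Hall→b→c→Exit: bottleneck 4, flow now 8.
No augmenting path remains; maximum flow = 8.
In the residual graph, reachable from Hall: {Hall}.
Min-cut edges: Hall→a (4), Hall→b (4); capacity 4 + 4 = 8.
This cut is saturated, so no flow can exceed 8.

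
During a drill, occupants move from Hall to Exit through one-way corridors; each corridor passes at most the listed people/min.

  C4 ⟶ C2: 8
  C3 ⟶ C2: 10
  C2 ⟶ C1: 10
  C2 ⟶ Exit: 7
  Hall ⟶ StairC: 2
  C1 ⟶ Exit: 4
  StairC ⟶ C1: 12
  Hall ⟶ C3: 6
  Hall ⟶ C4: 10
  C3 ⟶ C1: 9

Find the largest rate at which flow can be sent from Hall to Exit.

11

Augment Hall→C3→C1→Exit: bottleneck 4, flow now 4.
Augment Hall→C3→C2→Exit: bottleneck 2, flow now 6.
Augment Hall→C4→C2→Exit: bottleneck 5, flow now 11.
No augmenting path remains; maximum flow = 11.
In the residual graph, reachable from Hall: {Hall, C3, StairC, C4, C1, C2}.
Min-cut edges: C1→Exit (4), C2→Exit (7); capacity 4 + 7 = 11.
This cut is saturated, so no flow can exceed 11.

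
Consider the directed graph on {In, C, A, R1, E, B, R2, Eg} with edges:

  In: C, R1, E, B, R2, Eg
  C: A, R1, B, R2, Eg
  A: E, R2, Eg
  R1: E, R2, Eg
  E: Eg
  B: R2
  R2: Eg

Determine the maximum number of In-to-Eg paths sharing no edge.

5

Assign every edge capacity 1; by Menger, the answer equals the max flow.
Path In→Eg (+1); total 1.
Path In→C→Eg (+1); total 2.
Path In→R1→Eg (+1); total 3.
Path In→E→Eg (+1); total 4.
Path In→R2→Eg (+1); total 5.
No residual In→Eg path; max flow = 5.
Certifying cut of size 5: {In→C, In→E, In→Eg, In→R1, R2→Eg}.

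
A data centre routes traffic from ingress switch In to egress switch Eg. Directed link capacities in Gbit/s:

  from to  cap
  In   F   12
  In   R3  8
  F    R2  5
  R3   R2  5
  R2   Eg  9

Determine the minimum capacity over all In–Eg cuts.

9

Augment In→F→R2→Eg: bottleneck 5, flow now 5.
Augment In→R3→R2→Eg: bottleneck 4, flow now 9.
No augmenting path remains; maximum flow = 9.
By max-flow min-cut, the minimum cut capacity equals the max flow.
In the residual graph, reachable from In: {In, F, R3, R2}.
Min-cut edges: R2→Eg (9); capacity 9 = 9.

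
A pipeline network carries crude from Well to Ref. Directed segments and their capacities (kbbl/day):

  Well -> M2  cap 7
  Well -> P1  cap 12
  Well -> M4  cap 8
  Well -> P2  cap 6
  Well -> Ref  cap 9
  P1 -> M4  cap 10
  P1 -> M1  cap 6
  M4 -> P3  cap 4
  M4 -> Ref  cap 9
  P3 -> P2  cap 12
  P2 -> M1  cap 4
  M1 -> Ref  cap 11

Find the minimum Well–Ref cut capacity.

28

Augment Well→Ref: bottleneck 9, flow now 9.
Augment Well→M4→Ref: bottleneck 8, flow now 17.
Augment Well→P1→M4→Ref: bottleneck 1, flow now 18.
Augment Well→P1→M1→Ref: bottleneck 6, flow now 24.
Augment Well→P2→M1→Ref: bottleneck 4, flow now 28.
No augmenting path remains; maximum flow = 28.
By max-flow min-cut, the minimum cut capacity equals the max flow.
In the residual graph, reachable from Well: {Well, M2, P1, M4, P3, P2}.
Min-cut edges: Well→Ref (9), P1→M1 (6), M4→Ref (9), P2→M1 (4); capacity 9 + 6 + 9 + 4 = 28.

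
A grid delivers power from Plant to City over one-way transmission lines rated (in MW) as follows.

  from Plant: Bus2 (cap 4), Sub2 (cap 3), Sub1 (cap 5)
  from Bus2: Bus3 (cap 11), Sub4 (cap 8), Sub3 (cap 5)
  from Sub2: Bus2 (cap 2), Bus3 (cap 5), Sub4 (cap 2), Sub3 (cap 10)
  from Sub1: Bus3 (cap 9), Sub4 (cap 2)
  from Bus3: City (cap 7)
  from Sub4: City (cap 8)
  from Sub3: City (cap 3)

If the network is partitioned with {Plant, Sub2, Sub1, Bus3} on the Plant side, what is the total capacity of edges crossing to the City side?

Edges leaving {Plant, Sub2, Sub1, Bus3}: Plant→Bus2 (4), Sub2→Bus2 (2), Sub2→Sub4 (2), Sub2→Sub3 (10), Sub1→Sub4 (2), Bus3→City (7).
Cut capacity = 4 + 2 + 2 + 10 + 2 + 7 = 27.

27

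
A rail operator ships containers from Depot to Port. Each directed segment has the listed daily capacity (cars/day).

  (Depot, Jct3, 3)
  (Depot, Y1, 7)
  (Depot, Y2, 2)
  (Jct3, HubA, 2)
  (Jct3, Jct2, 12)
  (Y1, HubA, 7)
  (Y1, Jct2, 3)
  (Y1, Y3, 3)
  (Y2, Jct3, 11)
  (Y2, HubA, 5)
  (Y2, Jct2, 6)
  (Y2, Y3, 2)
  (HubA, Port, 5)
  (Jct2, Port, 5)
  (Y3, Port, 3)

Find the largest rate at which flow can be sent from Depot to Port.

12

Augment Depot→Jct3→HubA→Port: bottleneck 2, flow now 2.
Augment Depot→Jct3→Jct2→Port: bottleneck 1, flow now 3.
Augment Depot→Y1→HubA→Port: bottleneck 3, flow now 6.
Augment Depot→Y1→Jct2→Port: bottleneck 3, flow now 9.
Augment Depot→Y1→Y3→Port: bottleneck 1, flow now 10.
Augment Depot→Y2→Jct2→Port: bottleneck 1, flow now 11.
Augment Depot→Y2→Y3→Port: bottleneck 1, flow now 12.
No augmenting path remains; maximum flow = 12.
In the residual graph, reachable from Depot: {Depot}.
Min-cut edges: Depot→Jct3 (3), Depot→Y1 (7), Depot→Y2 (2); capacity 3 + 7 + 2 = 12.
This cut is saturated, so no flow can exceed 12.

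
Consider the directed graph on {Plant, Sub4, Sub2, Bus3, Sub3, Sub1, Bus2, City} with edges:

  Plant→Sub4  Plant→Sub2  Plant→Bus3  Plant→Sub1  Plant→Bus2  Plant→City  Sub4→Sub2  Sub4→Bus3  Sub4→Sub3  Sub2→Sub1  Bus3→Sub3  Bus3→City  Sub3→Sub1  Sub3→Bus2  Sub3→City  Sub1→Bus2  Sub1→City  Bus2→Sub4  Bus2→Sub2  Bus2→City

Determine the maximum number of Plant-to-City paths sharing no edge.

Assign every edge capacity 1; by Menger, the answer equals the max flow.
Path Plant→City (+1); total 1.
Path Plant→Bus3→City (+1); total 2.
Path Plant→Sub1→City (+1); total 3.
Path Plant→Bus2→City (+1); total 4.
Path Plant→Sub4→Sub3→City (+1); total 5.
No residual Plant→City path; max flow = 5.
Certifying cut of size 5: {Bus2→City, Bus3→City, Plant→City, Sub1→City, Sub3→City}.

5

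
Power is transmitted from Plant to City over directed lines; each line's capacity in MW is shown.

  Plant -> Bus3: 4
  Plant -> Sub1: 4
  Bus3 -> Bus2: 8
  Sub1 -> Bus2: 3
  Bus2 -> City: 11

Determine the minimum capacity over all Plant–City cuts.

7

Augment Plant→Bus3→Bus2→City: bottleneck 4, flow now 4.
Augment Plant→Sub1→Bus2→City: bottleneck 3, flow now 7.
No augmenting path remains; maximum flow = 7.
By max-flow min-cut, the minimum cut capacity equals the max flow.
In the residual graph, reachable from Plant: {Plant, Sub1}.
Min-cut edges: Plant→Bus3 (4), Sub1→Bus2 (3); capacity 4 + 3 = 7.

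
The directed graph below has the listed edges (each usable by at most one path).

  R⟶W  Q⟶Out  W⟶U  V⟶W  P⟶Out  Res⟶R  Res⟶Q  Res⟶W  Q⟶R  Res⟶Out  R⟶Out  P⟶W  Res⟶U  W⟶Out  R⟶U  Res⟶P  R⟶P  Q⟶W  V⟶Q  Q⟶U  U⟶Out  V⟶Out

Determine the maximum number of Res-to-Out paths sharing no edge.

6

Assign every edge capacity 1; by Menger, the answer equals the max flow.
Path Res→Out (+1); total 1.
Path Res→P→Out (+1); total 2.
Path Res→Q→Out (+1); total 3.
Path Res→R→Out (+1); total 4.
Path Res→U→Out (+1); total 5.
Path Res→W→Out (+1); total 6.
No residual Res→Out path; max flow = 6.
Certifying cut of size 6: {Res→Out, Res→P, Res→Q, Res→R, Res→U, Res→W}.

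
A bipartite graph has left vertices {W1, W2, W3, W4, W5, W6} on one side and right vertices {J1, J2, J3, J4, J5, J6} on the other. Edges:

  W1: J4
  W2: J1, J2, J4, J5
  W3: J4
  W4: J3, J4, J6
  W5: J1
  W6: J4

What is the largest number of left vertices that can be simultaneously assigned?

Unit-capacity flow: source→left, listed edges, right→sink; max matching = max flow.
Augmenting path W1→J4 (+1); matched 1.
Augmenting path W2→J1 (+1); matched 2.
Augmenting path W4→J3 (+1); matched 3.
Augmenting path W5→J1→W2→J2 (+1); matched 4.
No augmenting path remains; maximum matching = 4.
König certificate: {W2, W4, W5, J4} is a vertex cover of size 4 (every listed pair touches it), so no matching can be larger.

4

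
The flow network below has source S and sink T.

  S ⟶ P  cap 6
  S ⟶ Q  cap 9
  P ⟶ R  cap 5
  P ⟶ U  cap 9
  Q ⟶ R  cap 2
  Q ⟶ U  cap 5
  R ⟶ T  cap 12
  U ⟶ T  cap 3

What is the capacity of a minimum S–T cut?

Augment S→P→R→T: bottleneck 5, flow now 5.
Augment S→P→U→T: bottleneck 1, flow now 6.
Augment S→Q→R→T: bottleneck 2, flow now 8.
Augment S→Q→U→T: bottleneck 2, flow now 10.
No augmenting path remains; maximum flow = 10.
By max-flow min-cut, the minimum cut capacity equals the max flow.
In the residual graph, reachable from S: {S, P, Q, U}.
Min-cut edges: P→R (5), Q→R (2), U→T (3); capacity 5 + 2 + 3 = 10.

10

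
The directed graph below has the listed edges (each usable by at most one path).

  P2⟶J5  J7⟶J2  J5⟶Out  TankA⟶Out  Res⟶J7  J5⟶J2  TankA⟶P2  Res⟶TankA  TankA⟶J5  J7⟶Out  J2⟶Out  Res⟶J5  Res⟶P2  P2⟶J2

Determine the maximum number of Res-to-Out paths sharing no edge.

Assign every edge capacity 1; by Menger, the answer equals the max flow.
Path Res→TankA→Out (+1); total 1.
Path Res→J5→Out (+1); total 2.
Path Res→J7→Out (+1); total 3.
Path Res→P2→J2→Out (+1); total 4.
No residual Res→Out path; max flow = 4.
Certifying cut of size 4: {Res→J5, Res→J7, Res→P2, Res→TankA}.

4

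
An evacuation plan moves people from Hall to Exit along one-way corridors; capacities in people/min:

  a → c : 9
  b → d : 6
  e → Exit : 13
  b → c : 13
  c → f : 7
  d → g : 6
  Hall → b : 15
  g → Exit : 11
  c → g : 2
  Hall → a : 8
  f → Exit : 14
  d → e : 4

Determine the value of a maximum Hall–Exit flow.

15

Augment Hall→a→c→f→Exit: bottleneck 7, flow now 7.
Augment Hall→a→c→g→Exit: bottleneck 1, flow now 8.
Augment Hall→b→c→g→Exit: bottleneck 1, flow now 9.
Augment Hall→b→d→e→Exit: bottleneck 4, flow now 13.
Augment Hall→b→d→g→Exit: bottleneck 2, flow now 15.
No augmenting path remains; maximum flow = 15.
In the residual graph, reachable from Hall: {Hall, a, b, c}.
Min-cut edges: b→d (6), c→f (7), c→g (2); capacity 6 + 7 + 2 = 15.
This cut is saturated, so no flow can exceed 15.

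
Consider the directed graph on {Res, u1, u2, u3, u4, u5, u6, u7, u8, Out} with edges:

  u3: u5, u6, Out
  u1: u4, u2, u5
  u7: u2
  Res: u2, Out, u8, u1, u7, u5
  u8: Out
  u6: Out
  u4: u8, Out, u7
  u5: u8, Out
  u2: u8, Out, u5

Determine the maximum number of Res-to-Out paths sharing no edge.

5

Assign every edge capacity 1; by Menger, the answer equals the max flow.
Path Res→Out (+1); total 1.
Path Res→u2→Out (+1); total 2.
Path Res→u5→Out (+1); total 3.
Path Res→u8→Out (+1); total 4.
Path Res→u1→u4→Out (+1); total 5.
No residual Res→Out path; max flow = 5.
Certifying cut of size 5: {Res→Out, Res→u1, u2→Out, u5→Out, u8→Out}.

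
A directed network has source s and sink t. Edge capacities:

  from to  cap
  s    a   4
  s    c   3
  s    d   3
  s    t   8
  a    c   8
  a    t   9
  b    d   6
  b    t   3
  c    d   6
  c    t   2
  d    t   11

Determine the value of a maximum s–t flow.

Augment s→t: bottleneck 8, flow now 8.
Augment s→a→t: bottleneck 4, flow now 12.
Augment s→c→t: bottleneck 2, flow now 14.
Augment s→d→t: bottleneck 3, flow now 17.
Augment s→c→d→t: bottleneck 1, flow now 18.
No augmenting path remains; maximum flow = 18.
In the residual graph, reachable from s: {s}.
Min-cut edges: s→a (4), s→c (3), s→d (3), s→t (8); capacity 4 + 3 + 3 + 8 = 18.
This cut is saturated, so no flow can exceed 18.

18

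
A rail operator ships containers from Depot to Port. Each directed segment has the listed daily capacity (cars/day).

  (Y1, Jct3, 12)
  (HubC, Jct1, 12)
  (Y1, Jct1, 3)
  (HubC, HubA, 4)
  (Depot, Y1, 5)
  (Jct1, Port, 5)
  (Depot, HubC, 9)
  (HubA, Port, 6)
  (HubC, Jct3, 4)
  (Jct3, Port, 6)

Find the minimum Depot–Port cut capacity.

Augment Depot→Y1→Jct3→Port: bottleneck 5, flow now 5.
Augment Depot→HubC→HubA→Port: bottleneck 4, flow now 9.
Augment Depot→HubC→Jct3→Port: bottleneck 1, flow now 10.
Augment Depot→HubC→Jct1→Port: bottleneck 4, flow now 14.
No augmenting path remains; maximum flow = 14.
By max-flow min-cut, the minimum cut capacity equals the max flow.
In the residual graph, reachable from Depot: {Depot}.
Min-cut edges: Depot→Y1 (5), Depot→HubC (9); capacity 5 + 9 = 14.

14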